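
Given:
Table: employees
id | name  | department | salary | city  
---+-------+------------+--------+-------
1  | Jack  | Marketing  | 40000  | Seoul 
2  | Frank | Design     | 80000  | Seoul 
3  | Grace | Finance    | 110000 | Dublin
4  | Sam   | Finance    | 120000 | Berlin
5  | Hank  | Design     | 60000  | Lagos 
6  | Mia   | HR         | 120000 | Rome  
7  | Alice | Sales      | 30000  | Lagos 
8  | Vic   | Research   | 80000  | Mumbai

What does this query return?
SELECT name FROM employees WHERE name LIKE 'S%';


LIKE 'S%' matches names starting with 'S'
Matching: 1

1 rows:
Sam


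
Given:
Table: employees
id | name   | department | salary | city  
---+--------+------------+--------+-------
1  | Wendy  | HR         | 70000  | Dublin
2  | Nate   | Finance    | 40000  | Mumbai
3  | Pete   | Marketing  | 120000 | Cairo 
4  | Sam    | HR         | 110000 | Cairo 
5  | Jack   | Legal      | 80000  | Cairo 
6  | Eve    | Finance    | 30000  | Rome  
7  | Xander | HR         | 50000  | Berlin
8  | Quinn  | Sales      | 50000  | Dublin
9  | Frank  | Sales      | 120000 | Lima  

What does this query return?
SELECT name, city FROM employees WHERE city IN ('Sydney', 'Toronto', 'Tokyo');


Filtering: city IN ('Sydney', 'Toronto', 'Tokyo')
Matching: 0 rows

Empty result set (0 rows)


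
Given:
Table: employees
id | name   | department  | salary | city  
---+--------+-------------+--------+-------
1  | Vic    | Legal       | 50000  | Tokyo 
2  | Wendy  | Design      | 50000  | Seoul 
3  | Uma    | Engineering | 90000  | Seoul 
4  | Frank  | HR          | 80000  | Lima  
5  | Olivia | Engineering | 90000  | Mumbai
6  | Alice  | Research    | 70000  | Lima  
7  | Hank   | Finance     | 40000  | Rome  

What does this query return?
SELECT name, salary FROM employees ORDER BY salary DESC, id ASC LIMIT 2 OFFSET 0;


Sort by salary DESC (id ASC tiebreak), then skip 0 and take 2
Rows 1 through 2

2 rows:
Uma, 90000
Olivia, 90000


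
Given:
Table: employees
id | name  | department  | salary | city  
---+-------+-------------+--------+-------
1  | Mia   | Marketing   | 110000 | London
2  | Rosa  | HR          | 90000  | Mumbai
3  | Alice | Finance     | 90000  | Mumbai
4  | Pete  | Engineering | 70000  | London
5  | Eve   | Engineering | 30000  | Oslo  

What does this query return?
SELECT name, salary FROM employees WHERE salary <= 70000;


Filtering: salary <= 70000
Matching: 2 rows

2 rows:
Pete, 70000
Eve, 30000


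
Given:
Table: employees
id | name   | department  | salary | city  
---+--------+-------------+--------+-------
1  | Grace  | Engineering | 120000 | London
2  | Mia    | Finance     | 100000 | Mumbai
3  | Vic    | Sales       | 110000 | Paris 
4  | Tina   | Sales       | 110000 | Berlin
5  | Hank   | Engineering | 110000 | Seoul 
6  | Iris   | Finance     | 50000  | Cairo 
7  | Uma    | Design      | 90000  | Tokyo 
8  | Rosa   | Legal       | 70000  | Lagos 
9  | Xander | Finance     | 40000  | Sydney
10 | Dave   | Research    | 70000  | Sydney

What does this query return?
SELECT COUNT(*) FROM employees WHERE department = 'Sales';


Counting rows where department = 'Sales'
  Vic -> MATCH
  Tina -> MATCH


2


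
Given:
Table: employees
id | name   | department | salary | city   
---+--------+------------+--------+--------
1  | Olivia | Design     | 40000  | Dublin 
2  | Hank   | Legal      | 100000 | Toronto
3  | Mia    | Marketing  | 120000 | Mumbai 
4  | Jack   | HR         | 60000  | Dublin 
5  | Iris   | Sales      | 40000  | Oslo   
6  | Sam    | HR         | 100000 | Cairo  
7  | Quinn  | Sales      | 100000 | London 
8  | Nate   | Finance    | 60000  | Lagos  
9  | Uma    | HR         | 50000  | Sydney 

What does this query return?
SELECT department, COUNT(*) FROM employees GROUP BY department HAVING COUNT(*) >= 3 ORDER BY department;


Groups with count >= 3:
  HR: 3 -> PASS
  Design: 1 -> filtered out
  Finance: 1 -> filtered out
  Legal: 1 -> filtered out
  Marketing: 1 -> filtered out
  Sales: 2 -> filtered out


1 groups:
HR, 3


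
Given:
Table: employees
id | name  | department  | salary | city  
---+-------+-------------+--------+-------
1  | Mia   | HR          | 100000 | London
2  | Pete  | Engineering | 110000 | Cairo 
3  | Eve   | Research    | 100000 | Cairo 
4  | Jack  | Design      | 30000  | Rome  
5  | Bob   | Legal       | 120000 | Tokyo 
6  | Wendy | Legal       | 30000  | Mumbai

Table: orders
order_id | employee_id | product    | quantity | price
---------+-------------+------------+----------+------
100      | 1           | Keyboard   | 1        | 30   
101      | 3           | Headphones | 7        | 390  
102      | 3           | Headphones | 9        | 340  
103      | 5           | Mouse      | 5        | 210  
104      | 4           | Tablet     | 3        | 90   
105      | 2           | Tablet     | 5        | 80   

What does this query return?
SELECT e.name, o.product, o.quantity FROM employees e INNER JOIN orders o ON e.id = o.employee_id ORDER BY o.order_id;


Joining employees.id = orders.employee_id:
  employee Mia (id=1) -> order Keyboard
  employee Eve (id=3) -> order Headphones
  employee Eve (id=3) -> order Headphones
  employee Bob (id=5) -> order Mouse
  employee Jack (id=4) -> order Tablet
  employee Pete (id=2) -> order Tablet


6 rows:
Mia, Keyboard, 1
Eve, Headphones, 7
Eve, Headphones, 9
Bob, Mouse, 5
Jack, Tablet, 3
Pete, Tablet, 5


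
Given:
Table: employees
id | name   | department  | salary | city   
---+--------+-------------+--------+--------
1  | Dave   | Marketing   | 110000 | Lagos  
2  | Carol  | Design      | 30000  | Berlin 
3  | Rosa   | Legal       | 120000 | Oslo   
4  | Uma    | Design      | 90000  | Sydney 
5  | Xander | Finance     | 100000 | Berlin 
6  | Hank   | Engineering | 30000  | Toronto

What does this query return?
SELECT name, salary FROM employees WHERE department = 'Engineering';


Filtering: department = 'Engineering'
Matching rows: 1

1 rows:
Hank, 30000


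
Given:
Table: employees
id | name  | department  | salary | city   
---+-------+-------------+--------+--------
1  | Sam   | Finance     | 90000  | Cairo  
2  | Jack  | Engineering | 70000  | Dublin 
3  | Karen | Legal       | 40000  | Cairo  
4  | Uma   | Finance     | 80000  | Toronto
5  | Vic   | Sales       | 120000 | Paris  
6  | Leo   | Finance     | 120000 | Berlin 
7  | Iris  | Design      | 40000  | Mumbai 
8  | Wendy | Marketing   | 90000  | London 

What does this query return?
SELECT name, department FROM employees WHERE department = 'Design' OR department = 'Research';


Filtering: department = 'Design' OR 'Research'
Matching: 1 rows

1 rows:
Iris, Design


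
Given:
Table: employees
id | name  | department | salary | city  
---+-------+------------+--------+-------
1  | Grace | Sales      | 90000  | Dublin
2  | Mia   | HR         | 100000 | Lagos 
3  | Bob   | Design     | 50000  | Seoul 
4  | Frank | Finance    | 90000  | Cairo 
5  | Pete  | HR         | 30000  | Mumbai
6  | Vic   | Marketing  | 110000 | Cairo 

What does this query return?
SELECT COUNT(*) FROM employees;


COUNT(*) counts all rows

6


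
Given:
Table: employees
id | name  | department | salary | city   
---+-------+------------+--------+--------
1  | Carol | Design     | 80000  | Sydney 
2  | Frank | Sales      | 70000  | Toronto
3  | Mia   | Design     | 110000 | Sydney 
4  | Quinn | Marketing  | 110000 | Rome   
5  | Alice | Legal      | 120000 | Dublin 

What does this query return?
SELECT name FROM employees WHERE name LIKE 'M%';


LIKE 'M%' matches names starting with 'M'
Matching: 1

1 rows:
Mia


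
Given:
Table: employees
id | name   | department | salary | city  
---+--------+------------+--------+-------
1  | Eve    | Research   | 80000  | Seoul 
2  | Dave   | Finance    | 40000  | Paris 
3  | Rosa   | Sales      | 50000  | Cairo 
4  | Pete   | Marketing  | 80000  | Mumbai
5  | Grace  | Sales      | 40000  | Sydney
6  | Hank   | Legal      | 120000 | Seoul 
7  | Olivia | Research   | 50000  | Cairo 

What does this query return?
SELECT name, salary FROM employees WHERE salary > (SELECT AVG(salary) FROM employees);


Subquery: AVG(salary) = 65714.29
Filtering: salary > 65714.29
  Eve (80000) -> MATCH
  Pete (80000) -> MATCH
  Hank (120000) -> MATCH


3 rows:
Eve, 80000
Pete, 80000
Hank, 120000


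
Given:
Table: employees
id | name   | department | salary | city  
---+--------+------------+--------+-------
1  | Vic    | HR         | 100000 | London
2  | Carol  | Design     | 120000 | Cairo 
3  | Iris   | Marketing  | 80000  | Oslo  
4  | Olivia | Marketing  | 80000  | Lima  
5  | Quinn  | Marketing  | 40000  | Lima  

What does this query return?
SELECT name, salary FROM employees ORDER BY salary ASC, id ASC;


Sorting by salary ASC, then id ASC for ties

5 rows:
Quinn, 40000
Iris, 80000
Olivia, 80000
Vic, 100000
Carol, 120000


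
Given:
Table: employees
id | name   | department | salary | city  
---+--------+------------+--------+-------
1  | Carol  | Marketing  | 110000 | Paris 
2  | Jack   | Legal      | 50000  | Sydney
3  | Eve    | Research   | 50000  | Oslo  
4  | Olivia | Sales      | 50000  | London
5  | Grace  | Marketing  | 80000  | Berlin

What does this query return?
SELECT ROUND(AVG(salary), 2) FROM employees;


SUM(salary) = 340000
COUNT = 5
ROUND(AVG, 2) = ROUND(340000 / 5, 2) = 68000.0

68000.0


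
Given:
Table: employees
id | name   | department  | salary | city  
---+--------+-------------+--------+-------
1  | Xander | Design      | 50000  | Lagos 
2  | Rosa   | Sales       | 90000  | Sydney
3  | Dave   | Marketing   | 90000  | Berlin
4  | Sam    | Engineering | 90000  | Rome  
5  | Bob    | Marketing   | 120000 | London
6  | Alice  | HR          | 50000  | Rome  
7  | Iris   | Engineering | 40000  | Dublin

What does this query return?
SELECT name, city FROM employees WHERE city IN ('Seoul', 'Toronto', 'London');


Filtering: city IN ('Seoul', 'Toronto', 'London')
Matching: 1 rows

1 rows:
Bob, London


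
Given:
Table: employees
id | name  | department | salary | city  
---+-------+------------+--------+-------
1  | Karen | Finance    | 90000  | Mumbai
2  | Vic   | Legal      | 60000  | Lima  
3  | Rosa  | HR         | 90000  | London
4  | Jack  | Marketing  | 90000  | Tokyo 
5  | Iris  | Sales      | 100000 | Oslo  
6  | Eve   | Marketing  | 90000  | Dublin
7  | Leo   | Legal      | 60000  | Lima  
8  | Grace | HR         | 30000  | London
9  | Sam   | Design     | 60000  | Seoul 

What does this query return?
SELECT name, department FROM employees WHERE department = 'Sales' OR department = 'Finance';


Filtering: department = 'Sales' OR 'Finance'
Matching: 2 rows

2 rows:
Karen, Finance
Iris, Sales


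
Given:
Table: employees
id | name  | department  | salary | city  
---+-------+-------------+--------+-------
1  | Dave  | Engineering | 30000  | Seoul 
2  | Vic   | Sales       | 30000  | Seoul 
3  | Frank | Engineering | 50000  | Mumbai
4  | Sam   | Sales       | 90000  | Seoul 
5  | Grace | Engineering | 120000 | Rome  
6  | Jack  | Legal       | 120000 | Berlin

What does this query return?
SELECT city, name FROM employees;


Projecting columns: city, name

6 rows:
Seoul, Dave
Seoul, Vic
Mumbai, Frank
Seoul, Sam
Rome, Grace
Berlin, Jack


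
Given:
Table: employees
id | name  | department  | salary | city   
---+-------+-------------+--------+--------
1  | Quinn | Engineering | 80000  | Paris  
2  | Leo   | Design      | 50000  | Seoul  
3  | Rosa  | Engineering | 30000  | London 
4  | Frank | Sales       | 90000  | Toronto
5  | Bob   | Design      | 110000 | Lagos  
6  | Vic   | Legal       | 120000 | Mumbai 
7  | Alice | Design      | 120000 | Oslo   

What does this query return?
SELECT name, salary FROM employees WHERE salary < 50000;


Filtering: salary < 50000
Matching: 1 rows

1 rows:
Rosa, 30000


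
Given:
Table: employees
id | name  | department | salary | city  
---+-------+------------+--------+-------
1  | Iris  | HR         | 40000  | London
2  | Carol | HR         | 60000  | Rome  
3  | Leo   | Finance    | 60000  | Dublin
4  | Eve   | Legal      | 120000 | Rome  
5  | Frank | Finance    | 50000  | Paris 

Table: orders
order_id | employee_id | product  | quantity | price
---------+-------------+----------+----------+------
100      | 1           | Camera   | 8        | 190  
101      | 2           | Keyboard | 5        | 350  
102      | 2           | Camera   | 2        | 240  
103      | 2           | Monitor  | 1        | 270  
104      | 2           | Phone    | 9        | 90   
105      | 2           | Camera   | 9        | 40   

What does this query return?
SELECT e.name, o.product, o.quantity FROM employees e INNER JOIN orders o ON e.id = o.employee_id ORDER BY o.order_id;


Joining employees.id = orders.employee_id:
  employee Iris (id=1) -> order Camera
  employee Carol (id=2) -> order Keyboard
  employee Carol (id=2) -> order Camera
  employee Carol (id=2) -> order Monitor
  employee Carol (id=2) -> order Phone
  employee Carol (id=2) -> order Camera


6 rows:
Iris, Camera, 8
Carol, Keyboard, 5
Carol, Camera, 2
Carol, Monitor, 1
Carol, Phone, 9
Carol, Camera, 9


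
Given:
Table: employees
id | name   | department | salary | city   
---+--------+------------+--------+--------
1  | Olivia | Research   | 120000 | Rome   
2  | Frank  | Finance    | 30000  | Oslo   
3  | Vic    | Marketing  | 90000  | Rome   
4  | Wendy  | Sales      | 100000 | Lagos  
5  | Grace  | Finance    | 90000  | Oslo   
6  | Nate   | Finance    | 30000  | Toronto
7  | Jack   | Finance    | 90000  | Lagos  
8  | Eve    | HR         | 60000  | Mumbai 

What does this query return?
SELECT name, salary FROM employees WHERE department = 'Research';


Filtering: department = 'Research'
Matching rows: 1

1 rows:
Olivia, 120000


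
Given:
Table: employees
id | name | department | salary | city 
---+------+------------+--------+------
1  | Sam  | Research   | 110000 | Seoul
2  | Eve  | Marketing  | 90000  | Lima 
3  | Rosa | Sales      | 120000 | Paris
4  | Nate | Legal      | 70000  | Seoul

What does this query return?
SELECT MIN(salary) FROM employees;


Salaries: 110000, 90000, 120000, 70000
MIN = 70000

70000


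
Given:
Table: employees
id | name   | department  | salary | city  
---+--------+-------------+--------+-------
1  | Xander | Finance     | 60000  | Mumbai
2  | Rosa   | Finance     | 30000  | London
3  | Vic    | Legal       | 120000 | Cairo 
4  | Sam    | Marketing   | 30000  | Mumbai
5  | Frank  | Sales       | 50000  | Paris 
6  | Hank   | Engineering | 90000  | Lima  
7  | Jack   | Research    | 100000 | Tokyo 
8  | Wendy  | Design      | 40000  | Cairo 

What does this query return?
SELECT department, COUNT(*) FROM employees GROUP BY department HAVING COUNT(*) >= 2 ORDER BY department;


Groups with count >= 2:
  Finance: 2 -> PASS
  Design: 1 -> filtered out
  Engineering: 1 -> filtered out
  Legal: 1 -> filtered out
  Marketing: 1 -> filtered out
  Research: 1 -> filtered out
  Sales: 1 -> filtered out


1 groups:
Finance, 2


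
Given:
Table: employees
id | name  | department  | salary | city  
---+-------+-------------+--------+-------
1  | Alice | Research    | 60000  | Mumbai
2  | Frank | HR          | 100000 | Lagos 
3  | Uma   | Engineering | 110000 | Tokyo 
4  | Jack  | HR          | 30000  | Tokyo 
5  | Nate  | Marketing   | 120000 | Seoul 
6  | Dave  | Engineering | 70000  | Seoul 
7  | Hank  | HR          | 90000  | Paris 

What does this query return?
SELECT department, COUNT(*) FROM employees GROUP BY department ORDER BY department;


Assigning each row to its department group:
  Alice -> Research
  Frank -> HR
  Uma -> Engineering
  Jack -> HR
  Nate -> Marketing
  Dave -> Engineering
  Hank -> HR


4 groups:
Engineering, 2
HR, 3
Marketing, 1
Research, 1


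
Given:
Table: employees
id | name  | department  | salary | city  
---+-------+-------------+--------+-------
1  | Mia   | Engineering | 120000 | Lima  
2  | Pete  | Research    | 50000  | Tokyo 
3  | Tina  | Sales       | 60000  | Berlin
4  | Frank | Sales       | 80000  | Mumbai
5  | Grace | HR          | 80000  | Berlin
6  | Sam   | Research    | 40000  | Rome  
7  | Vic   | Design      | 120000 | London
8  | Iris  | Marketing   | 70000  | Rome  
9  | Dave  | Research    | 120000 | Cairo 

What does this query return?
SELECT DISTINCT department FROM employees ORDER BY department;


All 'department' values (row order): Engineering, Research, Sales, Sales, HR, Research, Design, Marketing, Research
Removing duplicates leaves 6 unique value(s).

6 values:
Design
Engineering
HR
Marketing
Research
Sales


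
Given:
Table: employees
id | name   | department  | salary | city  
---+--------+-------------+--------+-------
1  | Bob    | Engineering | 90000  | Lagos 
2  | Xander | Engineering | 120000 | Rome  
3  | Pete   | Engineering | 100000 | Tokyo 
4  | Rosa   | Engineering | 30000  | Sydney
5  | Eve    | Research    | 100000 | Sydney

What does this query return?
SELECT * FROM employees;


SELECT * returns all 5 rows with all columns

5 rows:
1, Bob, Engineering, 90000, Lagos
2, Xander, Engineering, 120000, Rome
3, Pete, Engineering, 100000, Tokyo
4, Rosa, Engineering, 30000, Sydney
5, Eve, Research, 100000, Sydney


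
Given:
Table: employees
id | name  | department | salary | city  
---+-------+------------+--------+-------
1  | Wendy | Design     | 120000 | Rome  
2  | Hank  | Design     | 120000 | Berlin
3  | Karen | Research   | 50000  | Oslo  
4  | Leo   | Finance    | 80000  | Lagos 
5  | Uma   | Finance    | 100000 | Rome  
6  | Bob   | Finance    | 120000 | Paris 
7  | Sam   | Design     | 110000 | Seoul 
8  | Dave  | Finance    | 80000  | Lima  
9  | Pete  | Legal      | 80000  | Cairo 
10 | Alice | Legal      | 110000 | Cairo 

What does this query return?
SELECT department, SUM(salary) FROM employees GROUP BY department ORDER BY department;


Summing salary within each department:
  Design: 120000 + 120000 + 110000 = 350000
  Finance: 80000 + 100000 + 120000 + 80000 = 380000
  Legal: 80000 + 110000 = 190000
  Research: 50000 = 50000


4 groups:
Design, 350000
Finance, 380000
Legal, 190000
Research, 50000


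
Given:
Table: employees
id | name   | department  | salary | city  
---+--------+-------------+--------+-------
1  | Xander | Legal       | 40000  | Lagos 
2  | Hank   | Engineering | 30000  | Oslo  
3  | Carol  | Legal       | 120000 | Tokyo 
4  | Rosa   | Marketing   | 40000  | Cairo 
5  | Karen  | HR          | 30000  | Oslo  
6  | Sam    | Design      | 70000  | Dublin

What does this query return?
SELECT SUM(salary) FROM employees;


SUM(salary) = 40000 + 30000 + 120000 + 40000 + 30000 + 70000 = 330000

330000


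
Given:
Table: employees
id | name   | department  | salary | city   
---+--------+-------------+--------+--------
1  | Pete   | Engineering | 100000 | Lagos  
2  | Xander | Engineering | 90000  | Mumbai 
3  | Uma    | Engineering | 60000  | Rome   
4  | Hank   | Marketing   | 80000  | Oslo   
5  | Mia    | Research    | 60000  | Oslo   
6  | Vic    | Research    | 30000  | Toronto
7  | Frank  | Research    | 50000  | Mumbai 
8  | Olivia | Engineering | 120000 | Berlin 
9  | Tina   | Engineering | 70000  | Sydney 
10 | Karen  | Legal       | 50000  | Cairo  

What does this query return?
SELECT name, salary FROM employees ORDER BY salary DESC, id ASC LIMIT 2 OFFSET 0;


Sort by salary DESC (id ASC tiebreak), then skip 0 and take 2
Rows 1 through 2

2 rows:
Olivia, 120000
Pete, 100000


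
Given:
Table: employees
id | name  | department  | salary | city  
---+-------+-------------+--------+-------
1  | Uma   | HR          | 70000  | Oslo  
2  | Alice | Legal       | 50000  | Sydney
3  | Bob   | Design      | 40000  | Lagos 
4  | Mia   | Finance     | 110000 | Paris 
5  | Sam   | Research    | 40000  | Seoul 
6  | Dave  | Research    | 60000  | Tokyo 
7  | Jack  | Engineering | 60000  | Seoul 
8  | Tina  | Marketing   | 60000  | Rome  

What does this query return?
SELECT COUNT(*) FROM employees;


COUNT(*) counts all rows

8


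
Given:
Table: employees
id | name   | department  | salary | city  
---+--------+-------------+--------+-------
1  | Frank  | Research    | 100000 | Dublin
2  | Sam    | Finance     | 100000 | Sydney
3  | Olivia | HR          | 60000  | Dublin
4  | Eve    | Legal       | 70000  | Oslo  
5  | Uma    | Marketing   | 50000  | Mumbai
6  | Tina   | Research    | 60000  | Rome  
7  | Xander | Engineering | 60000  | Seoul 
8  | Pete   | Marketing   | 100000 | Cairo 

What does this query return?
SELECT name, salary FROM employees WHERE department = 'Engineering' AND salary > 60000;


Filtering: department = 'Engineering' AND salary > 60000
Matching: 0 rows

Empty result set (0 rows)


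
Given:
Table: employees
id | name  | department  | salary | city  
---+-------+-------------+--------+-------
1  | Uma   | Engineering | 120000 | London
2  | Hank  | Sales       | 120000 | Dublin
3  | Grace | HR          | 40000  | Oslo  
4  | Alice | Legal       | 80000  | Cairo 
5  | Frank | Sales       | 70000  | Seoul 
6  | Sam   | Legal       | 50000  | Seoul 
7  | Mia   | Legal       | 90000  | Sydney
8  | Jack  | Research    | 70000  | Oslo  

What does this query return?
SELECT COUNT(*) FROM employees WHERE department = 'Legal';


Counting rows where department = 'Legal'
  Alice -> MATCH
  Sam -> MATCH
  Mia -> MATCH


3


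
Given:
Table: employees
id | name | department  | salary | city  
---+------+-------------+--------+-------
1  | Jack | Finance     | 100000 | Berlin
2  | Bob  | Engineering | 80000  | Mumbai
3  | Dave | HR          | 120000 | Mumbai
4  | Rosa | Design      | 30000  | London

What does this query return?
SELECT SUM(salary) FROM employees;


SUM(salary) = 100000 + 80000 + 120000 + 30000 = 330000

330000


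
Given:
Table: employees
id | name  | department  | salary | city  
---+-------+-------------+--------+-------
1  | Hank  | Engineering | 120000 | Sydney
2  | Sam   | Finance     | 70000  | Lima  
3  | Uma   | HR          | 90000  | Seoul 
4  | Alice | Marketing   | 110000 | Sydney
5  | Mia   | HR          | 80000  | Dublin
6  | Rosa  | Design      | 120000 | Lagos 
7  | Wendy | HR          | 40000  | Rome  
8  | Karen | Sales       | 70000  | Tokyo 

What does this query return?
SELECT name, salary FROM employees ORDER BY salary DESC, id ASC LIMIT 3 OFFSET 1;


Sort by salary DESC (id ASC tiebreak), then skip 1 and take 3
Rows 2 through 4

3 rows:
Rosa, 120000
Alice, 110000
Uma, 90000


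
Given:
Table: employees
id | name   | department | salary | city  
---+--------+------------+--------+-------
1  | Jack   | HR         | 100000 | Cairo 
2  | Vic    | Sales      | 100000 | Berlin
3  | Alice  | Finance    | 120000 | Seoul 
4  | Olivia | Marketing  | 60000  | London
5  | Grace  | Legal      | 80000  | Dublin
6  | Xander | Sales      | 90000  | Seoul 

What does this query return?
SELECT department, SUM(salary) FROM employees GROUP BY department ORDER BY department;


Summing salary within each department:
  Finance: 120000 = 120000
  HR: 100000 = 100000
  Legal: 80000 = 80000
  Marketing: 60000 = 60000
  Sales: 100000 + 90000 = 190000


5 groups:
Finance, 120000
HR, 100000
Legal, 80000
Marketing, 60000
Sales, 190000


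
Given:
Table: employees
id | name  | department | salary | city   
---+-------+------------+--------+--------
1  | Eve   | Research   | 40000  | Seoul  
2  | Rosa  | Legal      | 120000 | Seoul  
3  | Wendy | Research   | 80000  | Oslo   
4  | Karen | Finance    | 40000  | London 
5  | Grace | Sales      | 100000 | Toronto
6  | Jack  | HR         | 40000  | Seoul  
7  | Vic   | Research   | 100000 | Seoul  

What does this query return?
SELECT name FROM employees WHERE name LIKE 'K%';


LIKE 'K%' matches names starting with 'K'
Matching: 1

1 rows:
Karen


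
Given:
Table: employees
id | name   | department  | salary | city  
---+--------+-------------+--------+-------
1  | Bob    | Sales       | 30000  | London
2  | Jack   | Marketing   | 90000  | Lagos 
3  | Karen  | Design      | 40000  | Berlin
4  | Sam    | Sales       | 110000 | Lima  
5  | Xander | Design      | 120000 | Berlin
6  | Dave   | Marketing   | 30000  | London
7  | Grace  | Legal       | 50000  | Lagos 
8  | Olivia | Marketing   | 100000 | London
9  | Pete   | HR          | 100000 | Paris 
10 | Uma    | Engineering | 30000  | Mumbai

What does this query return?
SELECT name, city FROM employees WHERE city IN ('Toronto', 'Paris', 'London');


Filtering: city IN ('Toronto', 'Paris', 'London')
Matching: 4 rows

4 rows:
Bob, London
Dave, London
Olivia, London
Pete, Paris


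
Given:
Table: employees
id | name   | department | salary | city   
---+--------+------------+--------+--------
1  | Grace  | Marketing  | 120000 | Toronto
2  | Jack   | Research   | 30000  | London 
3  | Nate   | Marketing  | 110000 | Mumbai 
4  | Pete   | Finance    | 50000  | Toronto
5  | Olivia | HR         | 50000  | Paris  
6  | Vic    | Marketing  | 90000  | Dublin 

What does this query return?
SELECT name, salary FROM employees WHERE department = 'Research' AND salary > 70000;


Filtering: department = 'Research' AND salary > 70000
Matching: 0 rows

Empty result set (0 rows)


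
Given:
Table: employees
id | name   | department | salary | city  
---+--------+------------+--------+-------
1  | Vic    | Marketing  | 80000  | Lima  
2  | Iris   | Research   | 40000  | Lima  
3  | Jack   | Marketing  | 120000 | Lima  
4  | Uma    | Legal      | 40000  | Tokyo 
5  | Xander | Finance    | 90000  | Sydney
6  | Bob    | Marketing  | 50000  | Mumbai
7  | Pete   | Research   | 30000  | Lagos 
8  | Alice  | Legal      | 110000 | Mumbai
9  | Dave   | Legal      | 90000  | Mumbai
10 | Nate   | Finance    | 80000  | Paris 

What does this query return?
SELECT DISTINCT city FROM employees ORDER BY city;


All 'city' values (row order): Lima, Lima, Lima, Tokyo, Sydney, Mumbai, Lagos, Mumbai, Mumbai, Paris
Removing duplicates leaves 6 unique value(s).

6 values:
Lagos
Lima
Mumbai
Paris
Sydney
Tokyo


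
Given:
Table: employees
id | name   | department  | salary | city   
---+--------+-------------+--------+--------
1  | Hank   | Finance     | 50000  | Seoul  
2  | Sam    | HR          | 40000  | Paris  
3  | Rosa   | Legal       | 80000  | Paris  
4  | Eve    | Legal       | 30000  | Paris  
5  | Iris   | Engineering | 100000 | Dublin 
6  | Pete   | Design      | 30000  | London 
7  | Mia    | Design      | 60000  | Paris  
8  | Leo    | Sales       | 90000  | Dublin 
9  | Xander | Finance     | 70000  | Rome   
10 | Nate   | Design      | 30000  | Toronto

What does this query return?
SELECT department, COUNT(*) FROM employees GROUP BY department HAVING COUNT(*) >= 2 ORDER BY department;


Groups with count >= 2:
  Design: 3 -> PASS
  Finance: 2 -> PASS
  Legal: 2 -> PASS
  Engineering: 1 -> filtered out
  HR: 1 -> filtered out
  Sales: 1 -> filtered out


3 groups:
Design, 3
Finance, 2
Legal, 2


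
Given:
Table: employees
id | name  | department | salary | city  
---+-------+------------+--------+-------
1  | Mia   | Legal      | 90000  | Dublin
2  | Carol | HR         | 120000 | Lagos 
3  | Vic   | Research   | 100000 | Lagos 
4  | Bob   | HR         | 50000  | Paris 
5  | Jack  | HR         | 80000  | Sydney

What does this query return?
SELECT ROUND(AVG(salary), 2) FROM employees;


SUM(salary) = 440000
COUNT = 5
ROUND(AVG, 2) = ROUND(440000 / 5, 2) = 88000.0

88000.0


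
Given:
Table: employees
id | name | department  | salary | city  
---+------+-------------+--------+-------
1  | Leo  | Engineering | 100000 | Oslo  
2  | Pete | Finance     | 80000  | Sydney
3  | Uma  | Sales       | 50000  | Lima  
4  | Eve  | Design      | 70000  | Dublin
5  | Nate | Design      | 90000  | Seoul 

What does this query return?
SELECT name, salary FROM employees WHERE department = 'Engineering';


Filtering: department = 'Engineering'
Matching rows: 1

1 rows:
Leo, 100000


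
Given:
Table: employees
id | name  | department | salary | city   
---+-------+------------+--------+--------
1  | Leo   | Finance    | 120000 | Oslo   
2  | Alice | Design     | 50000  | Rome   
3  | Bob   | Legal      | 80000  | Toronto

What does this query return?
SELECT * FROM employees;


SELECT * returns all 3 rows with all columns

3 rows:
1, Leo, Finance, 120000, Oslo
2, Alice, Design, 50000, Rome
3, Bob, Legal, 80000, Toronto


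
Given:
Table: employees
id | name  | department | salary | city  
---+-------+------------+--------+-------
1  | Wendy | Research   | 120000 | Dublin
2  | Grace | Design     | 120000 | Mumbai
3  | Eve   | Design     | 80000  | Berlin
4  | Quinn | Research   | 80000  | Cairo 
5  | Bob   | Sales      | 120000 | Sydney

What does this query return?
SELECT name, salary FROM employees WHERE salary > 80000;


Filtering: salary > 80000
Matching: 3 rows

3 rows:
Wendy, 120000
Grace, 120000
Bob, 120000


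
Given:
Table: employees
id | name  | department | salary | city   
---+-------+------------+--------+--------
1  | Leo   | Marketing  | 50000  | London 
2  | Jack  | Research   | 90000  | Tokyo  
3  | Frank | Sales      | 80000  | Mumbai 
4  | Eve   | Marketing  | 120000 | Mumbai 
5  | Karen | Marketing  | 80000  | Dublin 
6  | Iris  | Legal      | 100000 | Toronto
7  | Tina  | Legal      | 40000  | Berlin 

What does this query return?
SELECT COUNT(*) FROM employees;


COUNT(*) counts all rows

7


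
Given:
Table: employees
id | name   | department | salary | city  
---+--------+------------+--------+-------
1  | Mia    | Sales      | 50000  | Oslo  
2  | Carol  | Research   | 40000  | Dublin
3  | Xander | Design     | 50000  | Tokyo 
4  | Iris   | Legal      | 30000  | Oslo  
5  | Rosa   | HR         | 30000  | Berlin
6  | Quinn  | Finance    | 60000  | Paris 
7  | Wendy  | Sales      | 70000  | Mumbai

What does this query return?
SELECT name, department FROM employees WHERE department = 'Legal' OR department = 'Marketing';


Filtering: department = 'Legal' OR 'Marketing'
Matching: 1 rows

1 rows:
Iris, Legal


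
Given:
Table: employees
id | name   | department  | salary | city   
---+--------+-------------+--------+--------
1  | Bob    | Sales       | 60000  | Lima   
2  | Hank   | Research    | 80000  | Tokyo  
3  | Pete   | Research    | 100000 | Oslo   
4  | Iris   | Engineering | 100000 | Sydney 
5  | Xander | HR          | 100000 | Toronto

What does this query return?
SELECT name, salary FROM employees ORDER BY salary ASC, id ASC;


Sorting by salary ASC, then id ASC for ties

5 rows:
Bob, 60000
Hank, 80000
Pete, 100000
Iris, 100000
Xander, 100000


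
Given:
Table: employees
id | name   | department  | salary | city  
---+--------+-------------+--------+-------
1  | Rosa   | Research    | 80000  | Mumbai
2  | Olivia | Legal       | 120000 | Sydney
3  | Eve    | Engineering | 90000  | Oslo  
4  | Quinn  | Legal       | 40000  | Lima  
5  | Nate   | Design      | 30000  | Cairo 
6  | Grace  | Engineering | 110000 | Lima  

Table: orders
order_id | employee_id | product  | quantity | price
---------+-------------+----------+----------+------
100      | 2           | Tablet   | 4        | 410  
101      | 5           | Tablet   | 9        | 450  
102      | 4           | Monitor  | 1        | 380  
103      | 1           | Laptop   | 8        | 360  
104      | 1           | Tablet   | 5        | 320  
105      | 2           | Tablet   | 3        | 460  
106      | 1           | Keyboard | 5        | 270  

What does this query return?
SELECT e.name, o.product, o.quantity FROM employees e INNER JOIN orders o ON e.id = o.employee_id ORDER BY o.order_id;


Joining employees.id = orders.employee_id:
  employee Olivia (id=2) -> order Tablet
  employee Nate (id=5) -> order Tablet
  employee Quinn (id=4) -> order Monitor
  employee Rosa (id=1) -> order Laptop
  employee Rosa (id=1) -> order Tablet
  employee Olivia (id=2) -> order Tablet
  employee Rosa (id=1) -> order Keyboard


7 rows:
Olivia, Tablet, 4
Nate, Tablet, 9
Quinn, Monitor, 1
Rosa, Laptop, 8
Rosa, Tablet, 5
Olivia, Tablet, 3
Rosa, Keyboard, 5


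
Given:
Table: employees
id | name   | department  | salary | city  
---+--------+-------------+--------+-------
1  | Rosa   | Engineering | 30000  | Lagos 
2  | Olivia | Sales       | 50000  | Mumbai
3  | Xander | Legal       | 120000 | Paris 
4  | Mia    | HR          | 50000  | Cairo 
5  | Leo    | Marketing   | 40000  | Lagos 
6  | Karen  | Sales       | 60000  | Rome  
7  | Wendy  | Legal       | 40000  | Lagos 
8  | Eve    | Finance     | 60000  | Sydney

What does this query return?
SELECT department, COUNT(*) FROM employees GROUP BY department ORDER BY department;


Assigning each row to its department group:
  Rosa -> Engineering
  Olivia -> Sales
  Xander -> Legal
  Mia -> HR
  Leo -> Marketing
  Karen -> Sales
  Wendy -> Legal
  Eve -> Finance


6 groups:
Engineering, 1
Finance, 1
HR, 1
Legal, 2
Marketing, 1
Sales, 2


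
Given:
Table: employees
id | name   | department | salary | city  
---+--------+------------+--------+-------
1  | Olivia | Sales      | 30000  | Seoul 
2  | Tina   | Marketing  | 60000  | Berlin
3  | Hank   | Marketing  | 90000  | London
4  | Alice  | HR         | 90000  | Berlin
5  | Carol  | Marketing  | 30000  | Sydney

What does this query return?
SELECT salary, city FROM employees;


Projecting columns: salary, city

5 rows:
30000, Seoul
60000, Berlin
90000, London
90000, Berlin
30000, Sydney


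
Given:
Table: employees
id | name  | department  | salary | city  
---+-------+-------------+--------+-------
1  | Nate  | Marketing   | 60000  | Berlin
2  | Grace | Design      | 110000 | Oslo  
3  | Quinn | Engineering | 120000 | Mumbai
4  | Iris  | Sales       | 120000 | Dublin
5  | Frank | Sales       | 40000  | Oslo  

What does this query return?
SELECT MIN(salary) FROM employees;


Salaries: 60000, 110000, 120000, 120000, 40000
MIN = 40000

40000


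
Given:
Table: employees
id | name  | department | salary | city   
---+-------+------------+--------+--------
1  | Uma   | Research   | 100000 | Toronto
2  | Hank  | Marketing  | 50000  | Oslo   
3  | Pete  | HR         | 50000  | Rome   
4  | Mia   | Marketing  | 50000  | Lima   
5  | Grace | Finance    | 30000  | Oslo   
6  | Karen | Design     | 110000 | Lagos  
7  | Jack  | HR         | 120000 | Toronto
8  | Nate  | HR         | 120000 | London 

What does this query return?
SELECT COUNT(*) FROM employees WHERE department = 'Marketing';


Counting rows where department = 'Marketing'
  Hank -> MATCH
  Mia -> MATCH


2


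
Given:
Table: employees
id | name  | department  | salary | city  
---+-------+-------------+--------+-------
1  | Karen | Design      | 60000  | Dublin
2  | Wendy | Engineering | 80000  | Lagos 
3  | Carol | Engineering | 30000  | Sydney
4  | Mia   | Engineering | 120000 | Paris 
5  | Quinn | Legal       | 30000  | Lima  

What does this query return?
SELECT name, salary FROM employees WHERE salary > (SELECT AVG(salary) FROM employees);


Subquery: AVG(salary) = 64000.0
Filtering: salary > 64000.0
  Wendy (80000) -> MATCH
  Mia (120000) -> MATCH


2 rows:
Wendy, 80000
Mia, 120000


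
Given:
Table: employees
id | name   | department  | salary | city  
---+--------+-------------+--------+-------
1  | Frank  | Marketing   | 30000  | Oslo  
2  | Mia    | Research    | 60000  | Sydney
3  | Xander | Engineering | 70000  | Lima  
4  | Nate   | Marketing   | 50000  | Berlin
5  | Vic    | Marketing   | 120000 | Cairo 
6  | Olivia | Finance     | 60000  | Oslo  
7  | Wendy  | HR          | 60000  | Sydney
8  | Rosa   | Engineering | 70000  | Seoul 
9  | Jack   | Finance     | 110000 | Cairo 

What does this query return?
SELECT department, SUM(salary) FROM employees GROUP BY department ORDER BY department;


Summing salary within each department:
  Engineering: 70000 + 70000 = 140000
  Finance: 60000 + 110000 = 170000
  HR: 60000 = 60000
  Marketing: 30000 + 50000 + 120000 = 200000
  Research: 60000 = 60000


5 groups:
Engineering, 140000
Finance, 170000
HR, 60000
Marketing, 200000
Research, 60000


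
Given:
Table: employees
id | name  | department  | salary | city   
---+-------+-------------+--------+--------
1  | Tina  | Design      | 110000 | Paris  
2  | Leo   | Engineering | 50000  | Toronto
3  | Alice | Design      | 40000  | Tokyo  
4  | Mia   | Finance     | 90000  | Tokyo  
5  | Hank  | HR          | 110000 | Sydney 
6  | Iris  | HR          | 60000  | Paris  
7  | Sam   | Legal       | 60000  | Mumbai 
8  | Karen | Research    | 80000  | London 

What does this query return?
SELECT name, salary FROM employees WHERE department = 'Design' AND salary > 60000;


Filtering: department = 'Design' AND salary > 60000
Matching: 1 rows

1 rows:
Tina, 110000


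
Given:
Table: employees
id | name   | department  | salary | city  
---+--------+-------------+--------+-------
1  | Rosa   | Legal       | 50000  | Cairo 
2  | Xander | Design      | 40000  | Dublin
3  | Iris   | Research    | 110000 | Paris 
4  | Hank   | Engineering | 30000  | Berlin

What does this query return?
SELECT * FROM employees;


SELECT * returns all 4 rows with all columns

4 rows:
1, Rosa, Legal, 50000, Cairo
2, Xander, Design, 40000, Dublin
3, Iris, Research, 110000, Paris
4, Hank, Engineering, 30000, Berlin


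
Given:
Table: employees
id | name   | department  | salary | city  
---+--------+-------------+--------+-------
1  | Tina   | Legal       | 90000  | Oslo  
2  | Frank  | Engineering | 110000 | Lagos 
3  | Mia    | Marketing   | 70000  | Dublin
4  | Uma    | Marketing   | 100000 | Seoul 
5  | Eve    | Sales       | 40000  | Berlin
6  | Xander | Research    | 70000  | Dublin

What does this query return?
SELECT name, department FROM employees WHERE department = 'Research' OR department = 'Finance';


Filtering: department = 'Research' OR 'Finance'
Matching: 1 rows

1 rows:
Xander, Research


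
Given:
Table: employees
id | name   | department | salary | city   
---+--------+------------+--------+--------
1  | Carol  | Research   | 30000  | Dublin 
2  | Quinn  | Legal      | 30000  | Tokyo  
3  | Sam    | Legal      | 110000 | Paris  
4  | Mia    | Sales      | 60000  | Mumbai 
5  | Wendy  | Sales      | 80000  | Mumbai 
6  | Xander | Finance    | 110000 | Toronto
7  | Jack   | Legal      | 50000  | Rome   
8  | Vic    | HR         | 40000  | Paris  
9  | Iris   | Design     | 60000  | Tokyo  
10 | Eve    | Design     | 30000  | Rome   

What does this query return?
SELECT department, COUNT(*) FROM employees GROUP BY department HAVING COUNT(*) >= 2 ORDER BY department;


Groups with count >= 2:
  Design: 2 -> PASS
  Legal: 3 -> PASS
  Sales: 2 -> PASS
  Finance: 1 -> filtered out
  HR: 1 -> filtered out
  Research: 1 -> filtered out


3 groups:
Design, 2
Legal, 3
Sales, 2


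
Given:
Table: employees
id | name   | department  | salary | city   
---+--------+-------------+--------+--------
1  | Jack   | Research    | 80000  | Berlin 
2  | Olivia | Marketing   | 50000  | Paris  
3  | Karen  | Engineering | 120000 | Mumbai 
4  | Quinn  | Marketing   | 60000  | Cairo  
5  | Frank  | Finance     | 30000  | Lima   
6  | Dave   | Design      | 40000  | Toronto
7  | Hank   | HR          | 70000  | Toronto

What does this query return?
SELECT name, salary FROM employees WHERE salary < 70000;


Filtering: salary < 70000
Matching: 4 rows

4 rows:
Olivia, 50000
Quinn, 60000
Frank, 30000
Dave, 40000


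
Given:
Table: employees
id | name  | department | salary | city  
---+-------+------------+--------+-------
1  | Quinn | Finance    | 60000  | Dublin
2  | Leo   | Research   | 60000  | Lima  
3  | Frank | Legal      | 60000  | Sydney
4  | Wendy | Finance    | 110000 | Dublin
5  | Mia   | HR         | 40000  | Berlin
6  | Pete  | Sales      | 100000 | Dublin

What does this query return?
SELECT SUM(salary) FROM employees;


SUM(salary) = 60000 + 60000 + 60000 + 110000 + 40000 + 100000 = 430000

430000


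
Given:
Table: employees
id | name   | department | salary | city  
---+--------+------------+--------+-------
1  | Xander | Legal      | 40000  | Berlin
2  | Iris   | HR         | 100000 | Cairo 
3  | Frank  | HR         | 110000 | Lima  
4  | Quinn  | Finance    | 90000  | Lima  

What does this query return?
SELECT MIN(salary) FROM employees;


Salaries: 40000, 100000, 110000, 90000
MIN = 40000

40000
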